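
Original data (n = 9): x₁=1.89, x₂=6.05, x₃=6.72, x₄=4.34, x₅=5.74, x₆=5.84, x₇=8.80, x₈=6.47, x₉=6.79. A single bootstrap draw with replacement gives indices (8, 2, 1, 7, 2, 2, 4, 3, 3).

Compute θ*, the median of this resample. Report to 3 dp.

Resample values: 6.47, 6.05, 1.89, 8.80, 6.05, 6.05, 4.34, 6.72, 6.72.
Sorted: 1.89, 4.34, 6.05, 6.05, 6.05, 6.47, 6.72, 6.72, 8.80
Median = middle value = 6.050

θ* = 6.050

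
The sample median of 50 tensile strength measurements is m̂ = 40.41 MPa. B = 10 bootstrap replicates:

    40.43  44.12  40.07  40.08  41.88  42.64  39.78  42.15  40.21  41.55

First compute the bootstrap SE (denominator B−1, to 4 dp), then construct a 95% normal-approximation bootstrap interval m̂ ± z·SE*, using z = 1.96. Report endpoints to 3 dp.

Mean of replicates = 41.2910; sum of squared deviations = 18.1253; SE* = √(18.1253/9) = 1.4191
Margin = 1.96 × 1.4191 = 2.7814
Interval: 40.41 ± 2.7814

(37.629, 43.191)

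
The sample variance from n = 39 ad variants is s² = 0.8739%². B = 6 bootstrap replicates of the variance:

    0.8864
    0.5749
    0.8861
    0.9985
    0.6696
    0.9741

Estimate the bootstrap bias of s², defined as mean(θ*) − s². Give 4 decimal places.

mean(θ*) = (0.8864 + 0.5749 + 0.8861 + 0.9985 + 0.6696 + 0.9741) / 6 = 0.83160
bias = 0.83160 − 0.8739

bias = −0.0423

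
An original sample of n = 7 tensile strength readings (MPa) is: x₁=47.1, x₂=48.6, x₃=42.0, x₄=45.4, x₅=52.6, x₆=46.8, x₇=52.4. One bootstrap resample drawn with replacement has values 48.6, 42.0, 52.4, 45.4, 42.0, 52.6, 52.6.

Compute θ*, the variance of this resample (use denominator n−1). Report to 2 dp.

Mean = 47.9429; sum of squared deviations = 140.7771
s² = 140.7771 / 6 = 23.4629

θ* = 23.46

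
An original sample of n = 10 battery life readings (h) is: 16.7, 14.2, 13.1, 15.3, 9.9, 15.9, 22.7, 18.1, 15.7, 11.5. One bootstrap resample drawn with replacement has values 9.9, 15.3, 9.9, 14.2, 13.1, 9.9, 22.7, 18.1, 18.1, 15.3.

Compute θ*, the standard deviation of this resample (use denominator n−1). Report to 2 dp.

Mean = 14.6500; sum of squared deviations = 159.7450
s² = 159.7450 / 9 = 17.7494
s = √17.7494 = 4.21

θ* = 4.21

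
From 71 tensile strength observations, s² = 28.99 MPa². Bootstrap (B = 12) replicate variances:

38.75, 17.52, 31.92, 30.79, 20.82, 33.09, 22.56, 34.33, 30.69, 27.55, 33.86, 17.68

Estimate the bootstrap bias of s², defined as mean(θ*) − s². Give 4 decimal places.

bias = −0.6933

mean(θ*) = (38.75 + 17.52 + 31.92 + 30.79 + 20.82 + 33.09 + 22.56 + 34.33 + 30.69 + 27.55 + 33.86 + 17.68) / 12 = 28.29667
bias = 28.29667 − 28.99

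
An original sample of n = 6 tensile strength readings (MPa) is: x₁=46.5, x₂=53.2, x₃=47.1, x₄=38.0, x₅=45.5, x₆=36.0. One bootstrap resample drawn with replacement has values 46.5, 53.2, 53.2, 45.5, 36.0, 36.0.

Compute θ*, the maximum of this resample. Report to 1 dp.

θ* = 53.2

Maximum = 53.2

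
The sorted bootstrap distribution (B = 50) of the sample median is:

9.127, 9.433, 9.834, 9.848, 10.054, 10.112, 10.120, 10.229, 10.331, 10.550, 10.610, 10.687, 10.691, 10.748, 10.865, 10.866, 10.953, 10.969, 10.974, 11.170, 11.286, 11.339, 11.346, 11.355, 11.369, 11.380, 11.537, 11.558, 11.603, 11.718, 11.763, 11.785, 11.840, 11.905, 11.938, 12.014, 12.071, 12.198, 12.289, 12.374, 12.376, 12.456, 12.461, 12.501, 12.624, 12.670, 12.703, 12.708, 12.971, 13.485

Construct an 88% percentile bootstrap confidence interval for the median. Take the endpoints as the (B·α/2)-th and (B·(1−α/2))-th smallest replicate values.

α = 0.12; lower rank = 50 × 0.060 = 3; upper rank = 50 × 0.940 = 47.
The 3rd smallest replicate is 9.834; the 47th is 12.703.

(9.834, 12.703)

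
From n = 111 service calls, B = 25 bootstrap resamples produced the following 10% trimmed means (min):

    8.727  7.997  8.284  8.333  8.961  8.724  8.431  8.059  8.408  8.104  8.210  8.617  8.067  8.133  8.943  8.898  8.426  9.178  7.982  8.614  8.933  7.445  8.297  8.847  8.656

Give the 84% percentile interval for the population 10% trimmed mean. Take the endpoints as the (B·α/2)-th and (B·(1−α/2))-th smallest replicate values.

Sorted replicates: 7.445, 7.982, 7.997, 8.059, 8.067, 8.104, 8.133, 8.210, 8.284, 8.297, 8.333, 8.408, 8.426, 8.431, 8.614, 8.617, 8.656, 8.724, 8.727, 8.847, 8.898, 8.933, 8.943, 8.961, 9.178
α = 0.16; lower rank = 25 × 0.080 = 2; upper rank = 25 × 0.920 = 23.
The 2nd smallest replicate is 7.982; the 23rd is 8.943.

(7.982, 8.943)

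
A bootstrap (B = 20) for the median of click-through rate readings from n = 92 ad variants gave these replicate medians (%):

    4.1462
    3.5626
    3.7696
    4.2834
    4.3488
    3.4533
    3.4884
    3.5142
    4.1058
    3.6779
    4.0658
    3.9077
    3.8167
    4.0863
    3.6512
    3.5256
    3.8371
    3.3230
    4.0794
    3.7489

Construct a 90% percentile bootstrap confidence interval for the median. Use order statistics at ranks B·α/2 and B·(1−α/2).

(3.3230, 4.2834)

Sorted replicates: 3.3230, 3.4533, 3.4884, 3.5142, 3.5256, 3.5626, 3.6512, 3.6779, 3.7489, 3.7696, 3.8167, 3.8371, 3.9077, 4.0658, 4.0794, 4.0863, 4.1058, 4.1462, 4.2834, 4.3488
α = 0.10; lower rank = 20 × 0.050 = 1; upper rank = 20 × 0.950 = 19.
The 1st smallest replicate is 3.3230; the 19th is 4.2834.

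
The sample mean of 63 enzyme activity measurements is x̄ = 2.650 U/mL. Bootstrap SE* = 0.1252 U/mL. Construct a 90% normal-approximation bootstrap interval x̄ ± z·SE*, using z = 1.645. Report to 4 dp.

Margin = 1.645 × 0.1252 = 0.20595
Interval: 2.650 ± 0.20595

(2.4440, 2.8560)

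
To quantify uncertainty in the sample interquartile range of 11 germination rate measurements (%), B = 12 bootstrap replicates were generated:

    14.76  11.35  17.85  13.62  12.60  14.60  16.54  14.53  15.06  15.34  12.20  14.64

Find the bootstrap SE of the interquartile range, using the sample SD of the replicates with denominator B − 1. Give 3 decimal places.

Bootstrap SE is the standard deviation of the 12 replicate interquartile ranges.
Mean of replicates: (14.76 + 11.35 + 17.85 + 13.62 + 12.60 + 14.60 + 16.54 + 14.53 + 15.06 + 15.34 + 12.20 + 14.64) / 12 = 173.0900 / 12 = 14.4242
Sum of squared deviations: (+0.3358)² + (−3.0742)² + (+3.4258)² + (−0.8042)² + (−1.8242)² + (+0.1758)² + (+2.1158)² + (+0.1058)² + (+0.6358)² + (+0.9158)² + (−2.2242)² + (+0.2158)² = 36.0293
Variance = 36.0293 / 11 = 3.2754
SE* = √3.2754

SE* = 1.810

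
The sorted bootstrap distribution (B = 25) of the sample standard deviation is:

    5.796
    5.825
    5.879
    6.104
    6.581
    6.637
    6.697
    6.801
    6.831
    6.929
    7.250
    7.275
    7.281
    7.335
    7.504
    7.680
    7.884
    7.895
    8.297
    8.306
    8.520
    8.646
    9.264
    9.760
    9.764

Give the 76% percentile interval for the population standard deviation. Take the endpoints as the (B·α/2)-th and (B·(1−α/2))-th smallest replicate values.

(5.879, 8.646)

α = 0.24; lower rank = 25 × 0.120 = 3; upper rank = 25 × 0.880 = 22.
The 3rd smallest replicate is 5.879; the 22nd is 8.646.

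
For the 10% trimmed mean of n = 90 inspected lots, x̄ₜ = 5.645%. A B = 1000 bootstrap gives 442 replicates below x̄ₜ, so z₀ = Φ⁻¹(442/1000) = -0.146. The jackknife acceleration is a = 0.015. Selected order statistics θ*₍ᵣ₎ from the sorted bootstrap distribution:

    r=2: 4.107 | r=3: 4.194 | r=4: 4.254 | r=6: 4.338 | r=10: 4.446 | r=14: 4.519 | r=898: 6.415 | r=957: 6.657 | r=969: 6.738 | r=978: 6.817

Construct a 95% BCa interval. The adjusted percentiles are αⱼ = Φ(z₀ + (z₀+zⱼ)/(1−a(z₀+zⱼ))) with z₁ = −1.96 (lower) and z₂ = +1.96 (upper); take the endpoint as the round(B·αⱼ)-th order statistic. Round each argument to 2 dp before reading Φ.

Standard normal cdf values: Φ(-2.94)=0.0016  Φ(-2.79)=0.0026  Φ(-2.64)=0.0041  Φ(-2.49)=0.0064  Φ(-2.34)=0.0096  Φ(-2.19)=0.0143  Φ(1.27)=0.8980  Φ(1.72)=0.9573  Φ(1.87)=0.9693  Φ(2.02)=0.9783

Lower: z₀ + z₁ = -0.146 + (-1.960) = -2.106; 1 − a(z₀+z₁) = 1 − (0.015)(-2.106) = 1.0316; argument = -0.146 + (-2.106)/1.0316 = -2.1875 → -2.19.
α₁ = Φ(-2.19) = 0.0143; rank = round(1000 × 0.0143) = 14; θ*₍14₎ = 4.519.
Upper: z₀ + z₂ = 1.814; 1 − a(z₀+z₂) = 0.9728; argument = 1.7187 → 1.72; α₂ = 0.9573; rank = 957; θ*₍957₎ = 6.657.

(4.519, 6.657)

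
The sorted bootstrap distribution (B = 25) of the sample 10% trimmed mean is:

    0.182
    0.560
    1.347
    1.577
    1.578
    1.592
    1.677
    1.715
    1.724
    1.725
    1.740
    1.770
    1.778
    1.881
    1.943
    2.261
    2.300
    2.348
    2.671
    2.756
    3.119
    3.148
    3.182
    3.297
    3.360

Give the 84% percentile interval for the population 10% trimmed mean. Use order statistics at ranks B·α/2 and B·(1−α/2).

α = 0.16; lower rank = 25 × 0.080 = 2; upper rank = 25 × 0.920 = 23.
The 2nd smallest replicate is 0.560; the 23rd is 3.182.

(0.560, 3.182)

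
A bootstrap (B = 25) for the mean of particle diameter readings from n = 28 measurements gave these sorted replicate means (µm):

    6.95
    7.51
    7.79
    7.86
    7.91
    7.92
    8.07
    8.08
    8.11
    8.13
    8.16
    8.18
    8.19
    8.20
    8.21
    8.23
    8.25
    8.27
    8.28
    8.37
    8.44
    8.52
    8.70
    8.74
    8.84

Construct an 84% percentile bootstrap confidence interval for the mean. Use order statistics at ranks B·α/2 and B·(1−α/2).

(7.51, 8.70)

α = 0.16; lower rank = 25 × 0.080 = 2; upper rank = 25 × 0.920 = 23.
The 2nd smallest replicate is 7.51; the 23rd is 8.70.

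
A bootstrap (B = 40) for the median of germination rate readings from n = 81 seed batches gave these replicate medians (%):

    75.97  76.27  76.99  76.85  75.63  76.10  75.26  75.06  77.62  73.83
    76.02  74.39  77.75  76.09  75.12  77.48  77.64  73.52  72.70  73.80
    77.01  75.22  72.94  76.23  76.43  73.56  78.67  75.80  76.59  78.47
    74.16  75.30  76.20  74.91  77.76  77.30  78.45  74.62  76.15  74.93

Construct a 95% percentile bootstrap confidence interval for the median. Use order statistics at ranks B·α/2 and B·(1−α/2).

Sorted replicates: 72.70, 72.94, 73.52, 73.56, 73.80, 73.83, 74.16, 74.39, 74.62, 74.91, 74.93, 75.06, 75.12, 75.22, 75.26, 75.30, 75.63, 75.80, 75.97, 76.02, 76.09, 76.10, 76.15, 76.20, 76.23, 76.27, 76.43, 76.59, 76.85, 76.99, 77.01, 77.30, 77.48, 77.62, 77.64, 77.75, 77.76, 78.45, 78.47, 78.67
α = 0.05; lower rank = 40 × 0.025 = 1; upper rank = 40 × 0.975 = 39.
The 1st smallest replicate is 72.70; the 39th is 78.47.

(72.70, 78.47)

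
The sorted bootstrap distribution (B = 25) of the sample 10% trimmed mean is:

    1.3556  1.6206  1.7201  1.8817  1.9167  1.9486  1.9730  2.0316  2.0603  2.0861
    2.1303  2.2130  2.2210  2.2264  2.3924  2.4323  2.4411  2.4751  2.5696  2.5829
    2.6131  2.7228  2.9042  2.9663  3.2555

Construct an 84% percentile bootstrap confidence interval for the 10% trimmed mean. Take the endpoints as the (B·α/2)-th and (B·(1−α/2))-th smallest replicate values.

α = 0.16; lower rank = 25 × 0.080 = 2; upper rank = 25 × 0.920 = 23.
The 2nd smallest replicate is 1.6206; the 23rd is 2.9042.

(1.6206, 2.9042)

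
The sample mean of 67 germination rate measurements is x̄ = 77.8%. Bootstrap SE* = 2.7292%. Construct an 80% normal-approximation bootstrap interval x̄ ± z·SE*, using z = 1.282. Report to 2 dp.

(74.30, 81.30)

Margin = 1.282 × 2.7292 = 3.499
Interval: 77.8 ± 3.499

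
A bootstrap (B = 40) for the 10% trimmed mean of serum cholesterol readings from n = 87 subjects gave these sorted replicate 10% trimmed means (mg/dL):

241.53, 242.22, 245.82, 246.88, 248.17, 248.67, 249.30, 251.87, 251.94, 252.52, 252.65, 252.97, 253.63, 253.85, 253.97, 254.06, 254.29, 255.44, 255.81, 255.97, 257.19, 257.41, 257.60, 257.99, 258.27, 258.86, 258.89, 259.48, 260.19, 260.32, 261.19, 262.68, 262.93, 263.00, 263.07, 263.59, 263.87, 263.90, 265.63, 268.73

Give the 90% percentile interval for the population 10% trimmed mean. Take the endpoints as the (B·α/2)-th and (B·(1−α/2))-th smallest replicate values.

α = 0.10; lower rank = 40 × 0.050 = 2; upper rank = 40 × 0.950 = 38.
The 2nd smallest replicate is 242.22; the 38th is 263.90.

(242.22, 263.90)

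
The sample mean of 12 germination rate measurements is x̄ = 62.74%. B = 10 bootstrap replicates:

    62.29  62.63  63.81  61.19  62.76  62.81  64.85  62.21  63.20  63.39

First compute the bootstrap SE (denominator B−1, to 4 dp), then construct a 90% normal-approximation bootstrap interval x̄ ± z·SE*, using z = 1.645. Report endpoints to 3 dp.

Mean of replicates = 62.9140; sum of squared deviations = 8.8316; SE* = √(8.8316/9) = 0.9906
Margin = 1.645 × 0.9906 = 1.6295
Interval: 62.74 ± 1.6295

(61.110, 64.370)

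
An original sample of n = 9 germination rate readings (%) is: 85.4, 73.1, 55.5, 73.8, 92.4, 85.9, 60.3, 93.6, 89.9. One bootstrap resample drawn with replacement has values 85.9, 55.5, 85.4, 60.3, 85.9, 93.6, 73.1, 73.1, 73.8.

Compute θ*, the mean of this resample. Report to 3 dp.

θ* = 76.289

Mean = (85.9 + 55.5 + 85.4 + 60.3 + 85.9 + 93.6 + 73.1 + 73.1 + 73.8) / 9 = 686.60 / 9 = 76.289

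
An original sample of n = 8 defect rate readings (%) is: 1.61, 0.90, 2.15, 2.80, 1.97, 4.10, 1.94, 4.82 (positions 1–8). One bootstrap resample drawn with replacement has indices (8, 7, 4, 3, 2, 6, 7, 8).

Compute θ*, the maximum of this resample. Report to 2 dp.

Resample values: 4.82, 1.94, 2.80, 2.15, 0.90, 4.10, 1.94, 4.82.
Maximum = 4.82

θ* = 4.82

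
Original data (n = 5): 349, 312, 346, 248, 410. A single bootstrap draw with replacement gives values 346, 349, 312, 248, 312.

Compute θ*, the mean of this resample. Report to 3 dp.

θ* = 313.400

Mean = (346 + 349 + 312 + 248 + 312) / 5 = 1567.0 / 5 = 313.400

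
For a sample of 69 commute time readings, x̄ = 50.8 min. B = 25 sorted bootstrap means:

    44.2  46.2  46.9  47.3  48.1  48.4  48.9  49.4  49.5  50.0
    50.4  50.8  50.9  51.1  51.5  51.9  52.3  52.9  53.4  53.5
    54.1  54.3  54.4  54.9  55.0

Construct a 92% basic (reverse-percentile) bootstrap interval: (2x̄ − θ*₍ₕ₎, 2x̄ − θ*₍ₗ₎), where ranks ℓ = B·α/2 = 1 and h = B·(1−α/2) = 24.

(46.7, 57.4)

Percentile endpoints at ranks 1 and 24: θ*₍1₎ = 44.2, θ*₍24₎ = 54.9.
Basic interval reflects these around x̄:
  lower = 2 × 50.8 − 54.9 = 46.7
  upper = 2 × 50.8 − 44.2 = 57.4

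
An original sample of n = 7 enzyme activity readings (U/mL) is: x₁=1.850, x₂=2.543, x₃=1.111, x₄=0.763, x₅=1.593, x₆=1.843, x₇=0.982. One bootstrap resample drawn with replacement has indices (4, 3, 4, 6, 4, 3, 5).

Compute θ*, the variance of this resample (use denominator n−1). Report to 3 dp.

θ* = 0.188

Resample values: 0.763, 1.111, 0.763, 1.843, 0.763, 1.111, 1.593.
Mean = 1.1353; sum of squared deviations = 1.1273
s² = 1.1273 / 6 = 0.1879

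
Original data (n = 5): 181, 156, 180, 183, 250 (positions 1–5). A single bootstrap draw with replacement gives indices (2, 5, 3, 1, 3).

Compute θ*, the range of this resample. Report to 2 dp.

Resample values: 156, 250, 180, 181, 180.
Range = 250 − 156 = 94.00

θ* = 94.00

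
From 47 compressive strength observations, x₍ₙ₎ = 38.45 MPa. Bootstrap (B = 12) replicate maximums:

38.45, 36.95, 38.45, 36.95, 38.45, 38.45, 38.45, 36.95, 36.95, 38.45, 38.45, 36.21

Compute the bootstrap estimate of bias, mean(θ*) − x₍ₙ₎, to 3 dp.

mean(θ*) = (38.45 + 36.95 + 38.45 + 36.95 + 38.45 + 38.45 + 38.45 + 36.95 + 36.95 + 38.45 + 38.45 + 36.21) / 12 = 37.7633
bias = 37.7633 − 38.45

bias = −0.687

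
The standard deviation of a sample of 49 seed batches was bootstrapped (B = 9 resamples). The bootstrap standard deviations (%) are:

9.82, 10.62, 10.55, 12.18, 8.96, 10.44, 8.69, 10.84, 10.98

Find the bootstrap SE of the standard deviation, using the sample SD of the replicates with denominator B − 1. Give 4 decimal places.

Bootstrap SE is the standard deviation of the 9 replicate standard deviations.
Mean of replicates: (9.82 + 10.62 + 10.55 + 12.18 + 8.96 + 10.44 + 8.69 + 10.84 + 10.98) / 9 = 93.08000 / 9 = 10.34222
Sum of squared deviations: (−0.52222)² + (+0.27778)² + (+0.20778)² + (+1.83778)² + (−1.38222)² + (+0.09778)² + (−1.65222)² + (+0.49778)² + (+0.63778)² = 9.07496
Variance = 9.07496 / 8 = 1.13437
SE* = √1.13437

SE* = 1.0651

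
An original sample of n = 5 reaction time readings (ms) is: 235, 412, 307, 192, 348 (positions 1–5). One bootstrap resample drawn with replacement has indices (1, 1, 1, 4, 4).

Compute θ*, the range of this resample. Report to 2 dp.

Resample values: 235, 235, 235, 192, 192.
Range = 235 − 192 = 43.00

θ* = 43.00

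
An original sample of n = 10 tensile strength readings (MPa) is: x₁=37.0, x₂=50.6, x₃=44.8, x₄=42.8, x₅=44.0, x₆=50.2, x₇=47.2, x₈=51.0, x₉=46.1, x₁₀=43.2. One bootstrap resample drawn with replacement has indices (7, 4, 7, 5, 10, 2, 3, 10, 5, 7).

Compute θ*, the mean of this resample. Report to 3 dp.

θ* = 45.420

Resample values: 47.2, 42.8, 47.2, 44.0, 43.2, 50.6, 44.8, 43.2, 44.0, 47.2.
Mean = (47.2 + 42.8 + 47.2 + 44.0 + 43.2 + 50.6 + 44.8 + 43.2 + 44.0 + 47.2) / 10 = 454.20 / 10 = 45.420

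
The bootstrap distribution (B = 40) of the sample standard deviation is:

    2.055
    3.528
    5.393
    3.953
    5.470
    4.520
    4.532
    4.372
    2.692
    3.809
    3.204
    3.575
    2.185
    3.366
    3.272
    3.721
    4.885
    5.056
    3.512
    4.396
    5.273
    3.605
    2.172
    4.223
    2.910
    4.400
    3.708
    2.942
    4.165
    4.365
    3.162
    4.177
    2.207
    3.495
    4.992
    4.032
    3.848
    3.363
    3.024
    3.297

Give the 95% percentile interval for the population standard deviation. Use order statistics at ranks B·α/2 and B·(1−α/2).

(2.055, 5.393)

Sorted replicates: 2.055, 2.172, 2.185, 2.207, 2.692, 2.910, 2.942, 3.024, 3.162, 3.204, 3.272, 3.297, 3.363, 3.366, 3.495, 3.512, 3.528, 3.575, 3.605, 3.708, 3.721, 3.809, 3.848, 3.953, 4.032, 4.165, 4.177, 4.223, 4.365, 4.372, 4.396, 4.400, 4.520, 4.532, 4.885, 4.992, 5.056, 5.273, 5.393, 5.470
α = 0.05; lower rank = 40 × 0.025 = 1; upper rank = 40 × 0.975 = 39.
The 1st smallest replicate is 2.055; the 39th is 5.393.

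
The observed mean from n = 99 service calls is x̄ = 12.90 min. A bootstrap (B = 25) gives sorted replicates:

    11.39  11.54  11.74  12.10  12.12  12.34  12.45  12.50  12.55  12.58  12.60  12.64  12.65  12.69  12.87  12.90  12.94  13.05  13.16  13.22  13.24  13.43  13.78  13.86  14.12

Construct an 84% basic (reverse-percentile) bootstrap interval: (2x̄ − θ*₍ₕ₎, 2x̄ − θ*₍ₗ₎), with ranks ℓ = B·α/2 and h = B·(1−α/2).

Percentile endpoints at ranks 2 and 23: θ*₍2₎ = 11.54, θ*₍23₎ = 13.78.
Basic interval reflects these around x̄:
  lower = 2 × 12.90 − 13.78 = 12.02
  upper = 2 × 12.90 − 11.54 = 14.26

(12.02, 14.26)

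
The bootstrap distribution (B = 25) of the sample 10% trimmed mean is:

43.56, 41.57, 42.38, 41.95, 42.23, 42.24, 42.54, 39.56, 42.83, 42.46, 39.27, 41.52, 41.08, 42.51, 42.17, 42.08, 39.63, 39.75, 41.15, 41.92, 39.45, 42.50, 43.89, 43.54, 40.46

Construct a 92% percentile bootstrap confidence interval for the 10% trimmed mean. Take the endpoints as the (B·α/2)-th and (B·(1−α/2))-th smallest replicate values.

(39.27, 43.56)

Sorted replicates: 39.27, 39.45, 39.56, 39.63, 39.75, 40.46, 41.08, 41.15, 41.52, 41.57, 41.92, 41.95, 42.08, 42.17, 42.23, 42.24, 42.38, 42.46, 42.50, 42.51, 42.54, 42.83, 43.54, 43.56, 43.89
α = 0.08; lower rank = 25 × 0.040 = 1; upper rank = 25 × 0.960 = 24.
The 1st smallest replicate is 39.27; the 24th is 43.56.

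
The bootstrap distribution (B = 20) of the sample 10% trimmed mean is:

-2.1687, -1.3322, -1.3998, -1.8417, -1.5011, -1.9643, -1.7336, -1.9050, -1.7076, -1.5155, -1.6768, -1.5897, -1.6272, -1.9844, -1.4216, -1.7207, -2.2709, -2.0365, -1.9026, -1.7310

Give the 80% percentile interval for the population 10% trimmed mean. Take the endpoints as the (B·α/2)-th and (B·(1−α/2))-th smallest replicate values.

Sorted replicates: -2.2709, -2.1687, -2.0365, -1.9844, -1.9643, -1.9050, -1.9026, -1.8417, -1.7336, -1.7310, -1.7207, -1.7076, -1.6768, -1.6272, -1.5897, -1.5155, -1.5011, -1.4216, -1.3998, -1.3322
α = 0.20; lower rank = 20 × 0.100 = 2; upper rank = 20 × 0.900 = 18.
The 2nd smallest replicate is -2.1687; the 18th is -1.4216.

(-2.1687, -1.4216)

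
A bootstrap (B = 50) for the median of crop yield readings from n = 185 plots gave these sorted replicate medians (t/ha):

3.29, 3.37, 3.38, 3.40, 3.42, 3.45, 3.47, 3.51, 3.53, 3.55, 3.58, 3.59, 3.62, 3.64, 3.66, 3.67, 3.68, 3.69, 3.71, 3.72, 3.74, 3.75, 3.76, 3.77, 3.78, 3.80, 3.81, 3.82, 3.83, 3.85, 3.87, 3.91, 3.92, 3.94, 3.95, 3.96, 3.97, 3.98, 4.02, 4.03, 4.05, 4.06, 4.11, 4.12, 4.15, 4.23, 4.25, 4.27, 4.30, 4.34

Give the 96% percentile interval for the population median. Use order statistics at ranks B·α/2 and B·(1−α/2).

α = 0.04; lower rank = 50 × 0.020 = 1; upper rank = 50 × 0.980 = 49.
The 1st smallest replicate is 3.29; the 49th is 4.30.

(3.29, 4.30)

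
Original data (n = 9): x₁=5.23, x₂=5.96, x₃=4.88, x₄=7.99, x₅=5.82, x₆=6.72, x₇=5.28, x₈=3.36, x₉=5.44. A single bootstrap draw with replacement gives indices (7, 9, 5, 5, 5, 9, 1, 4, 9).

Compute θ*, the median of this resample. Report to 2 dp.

Resample values: 5.28, 5.44, 5.82, 5.82, 5.82, 5.44, 5.23, 7.99, 5.44.
Sorted: 5.23, 5.28, 5.44, 5.44, 5.44, 5.82, 5.82, 5.82, 7.99
Median = middle value = 5.44

θ* = 5.44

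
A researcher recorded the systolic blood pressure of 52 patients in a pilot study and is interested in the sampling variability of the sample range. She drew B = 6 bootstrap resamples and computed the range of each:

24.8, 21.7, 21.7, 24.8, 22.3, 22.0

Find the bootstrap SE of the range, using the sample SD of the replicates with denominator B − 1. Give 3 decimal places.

Bootstrap SE is the standard deviation of the 6 replicate ranges.
Mean of replicates: (24.8 + 21.7 + 21.7 + 24.8 + 22.3 + 22.0) / 6 = 137.3000 / 6 = 22.8833
Sum of squared deviations: (+1.9167)² + (−1.1833)² + (−1.1833)² + (+1.9167)² + (−0.5833)² + (−0.8833)² = 11.2683
Variance = 11.2683 / 5 = 2.2537
SE* = √2.2537

SE* = 1.501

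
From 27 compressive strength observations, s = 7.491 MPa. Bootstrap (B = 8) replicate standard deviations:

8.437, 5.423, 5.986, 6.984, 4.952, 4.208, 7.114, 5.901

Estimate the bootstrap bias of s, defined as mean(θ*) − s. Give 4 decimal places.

mean(θ*) = (8.437 + 5.423 + 5.986 + 6.984 + 4.952 + 4.208 + 7.114 + 5.901) / 8 = 6.12562
bias = 6.12562 − 7.491

bias = −1.3654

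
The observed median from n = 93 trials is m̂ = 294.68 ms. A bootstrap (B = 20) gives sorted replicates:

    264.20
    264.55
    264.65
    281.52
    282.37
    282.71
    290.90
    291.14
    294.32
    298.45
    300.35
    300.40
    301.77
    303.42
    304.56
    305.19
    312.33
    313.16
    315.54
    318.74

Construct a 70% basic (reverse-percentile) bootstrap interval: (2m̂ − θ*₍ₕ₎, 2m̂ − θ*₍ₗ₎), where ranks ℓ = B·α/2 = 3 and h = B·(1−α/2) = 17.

(277.03, 324.71)

Percentile endpoints at ranks 3 and 17: θ*₍3₎ = 264.65, θ*₍17₎ = 312.33.
Basic interval reflects these around m̂:
  lower = 2 × 294.68 − 312.33 = 277.03
  upper = 2 × 294.68 − 264.65 = 324.71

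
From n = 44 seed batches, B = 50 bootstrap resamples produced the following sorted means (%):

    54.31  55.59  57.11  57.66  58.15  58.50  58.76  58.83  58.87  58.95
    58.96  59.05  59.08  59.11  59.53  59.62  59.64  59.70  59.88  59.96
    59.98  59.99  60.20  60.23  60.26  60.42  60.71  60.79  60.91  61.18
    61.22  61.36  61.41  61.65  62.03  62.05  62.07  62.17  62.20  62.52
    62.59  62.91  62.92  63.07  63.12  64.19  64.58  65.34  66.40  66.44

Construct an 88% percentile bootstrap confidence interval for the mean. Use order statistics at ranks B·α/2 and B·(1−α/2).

(57.11, 64.58)

α = 0.12; lower rank = 50 × 0.060 = 3; upper rank = 50 × 0.940 = 47.
The 3rd smallest replicate is 57.11; the 47th is 64.58.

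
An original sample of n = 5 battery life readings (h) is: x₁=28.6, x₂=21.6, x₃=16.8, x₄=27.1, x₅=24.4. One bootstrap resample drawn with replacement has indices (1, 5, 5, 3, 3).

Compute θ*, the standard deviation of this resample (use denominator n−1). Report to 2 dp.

θ* = 5.22

Resample values: 28.6, 24.4, 24.4, 16.8, 16.8.
Mean = 22.2000; sum of squared deviations = 108.9600
s² = 108.9600 / 4 = 27.2400
s = √27.2400 = 5.22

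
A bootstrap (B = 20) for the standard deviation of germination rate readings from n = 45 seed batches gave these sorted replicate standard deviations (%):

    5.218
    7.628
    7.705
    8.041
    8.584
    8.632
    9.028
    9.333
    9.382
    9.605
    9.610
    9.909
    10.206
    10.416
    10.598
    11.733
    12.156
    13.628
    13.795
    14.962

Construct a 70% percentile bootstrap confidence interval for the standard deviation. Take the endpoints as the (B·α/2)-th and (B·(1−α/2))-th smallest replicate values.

(7.705, 12.156)

α = 0.30; lower rank = 20 × 0.150 = 3; upper rank = 20 × 0.850 = 17.
The 3rd smallest replicate is 7.705; the 17th is 12.156.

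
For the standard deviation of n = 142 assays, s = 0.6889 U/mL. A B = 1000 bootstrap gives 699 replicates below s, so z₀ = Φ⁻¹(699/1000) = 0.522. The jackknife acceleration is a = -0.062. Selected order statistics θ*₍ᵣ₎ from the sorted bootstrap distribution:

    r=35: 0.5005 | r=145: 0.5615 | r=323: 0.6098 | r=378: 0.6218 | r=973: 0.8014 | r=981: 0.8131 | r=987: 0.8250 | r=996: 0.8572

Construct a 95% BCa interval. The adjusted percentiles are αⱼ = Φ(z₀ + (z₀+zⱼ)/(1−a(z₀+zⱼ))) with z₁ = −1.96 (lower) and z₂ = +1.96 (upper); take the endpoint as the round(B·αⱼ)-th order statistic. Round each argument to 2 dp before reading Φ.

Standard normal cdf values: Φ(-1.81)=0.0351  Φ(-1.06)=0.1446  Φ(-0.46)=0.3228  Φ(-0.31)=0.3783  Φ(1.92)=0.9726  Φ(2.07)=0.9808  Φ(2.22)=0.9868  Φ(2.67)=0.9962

Lower: z₀ + z₁ = 0.522 + (-1.960) = -1.438; 1 − a(z₀+z₁) = 1 − (-0.062)(-1.438) = 0.9108; argument = 0.522 + (-1.438)/0.9108 = -1.0568 → -1.06.
α₁ = Φ(-1.06) = 0.1446; rank = round(1000 × 0.1446) = 145; θ*₍145₎ = 0.5615.
Upper: z₀ + z₂ = 2.482; 1 − a(z₀+z₂) = 1.1539; argument = 2.6730 → 2.67; α₂ = 0.9962; rank = 996; θ*₍996₎ = 0.8572.

(0.5615, 0.8572)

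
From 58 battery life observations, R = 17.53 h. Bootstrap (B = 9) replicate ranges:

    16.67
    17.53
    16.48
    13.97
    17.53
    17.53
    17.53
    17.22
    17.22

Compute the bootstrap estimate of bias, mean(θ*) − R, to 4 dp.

bias = −0.6767

mean(θ*) = (16.67 + 17.53 + 16.48 + 13.97 + 17.53 + 17.53 + 17.53 + 17.22 + 17.22) / 9 = 16.85333
bias = 16.85333 − 17.53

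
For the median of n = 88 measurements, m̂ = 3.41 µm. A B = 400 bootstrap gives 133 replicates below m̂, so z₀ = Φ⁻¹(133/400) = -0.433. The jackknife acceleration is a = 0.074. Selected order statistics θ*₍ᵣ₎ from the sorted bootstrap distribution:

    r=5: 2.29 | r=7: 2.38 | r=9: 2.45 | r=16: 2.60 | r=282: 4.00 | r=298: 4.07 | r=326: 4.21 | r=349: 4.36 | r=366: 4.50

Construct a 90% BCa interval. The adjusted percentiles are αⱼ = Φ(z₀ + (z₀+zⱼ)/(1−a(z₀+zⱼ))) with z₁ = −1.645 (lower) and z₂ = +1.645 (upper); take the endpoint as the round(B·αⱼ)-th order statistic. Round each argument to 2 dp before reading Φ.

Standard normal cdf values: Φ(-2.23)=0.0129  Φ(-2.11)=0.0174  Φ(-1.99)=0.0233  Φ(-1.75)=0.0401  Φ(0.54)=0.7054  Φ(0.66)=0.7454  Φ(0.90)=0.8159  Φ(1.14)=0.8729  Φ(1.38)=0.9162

(2.29, 4.21)

Lower: z₀ + z₁ = -0.433 + (-1.645) = -2.078; 1 − a(z₀+z₁) = 1 − (0.074)(-2.078) = 1.1538; argument = -0.433 + (-2.078)/1.1538 = -2.2340 → -2.23.
α₁ = Φ(-2.23) = 0.0129; rank = round(400 × 0.0129) = 5; θ*₍5₎ = 2.29.
Upper: z₀ + z₂ = 1.212; 1 − a(z₀+z₂) = 0.9103; argument = 0.8984 → 0.90; α₂ = 0.8159; rank = 326; θ*₍326₎ = 4.21.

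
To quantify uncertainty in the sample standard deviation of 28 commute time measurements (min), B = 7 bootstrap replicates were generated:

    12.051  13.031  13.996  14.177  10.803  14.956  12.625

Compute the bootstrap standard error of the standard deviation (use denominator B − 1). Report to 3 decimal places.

Bootstrap SE is the standard deviation of the 7 replicate standard deviations.
Mean of replicates: (12.051 + 13.031 + 13.996 + 14.177 + 10.803 + 14.956 + 12.625) / 7 = 91.6390 / 7 = 13.0913
Sum of squared deviations: (−1.0403)² + (−0.0603)² + (+0.9047)² + (+1.0857)² + (−2.2883)² + (+1.8647)² + (−0.4663)² = 12.0139
Variance = 12.0139 / 6 = 2.0023
SE* = √2.0023

SE* = 1.415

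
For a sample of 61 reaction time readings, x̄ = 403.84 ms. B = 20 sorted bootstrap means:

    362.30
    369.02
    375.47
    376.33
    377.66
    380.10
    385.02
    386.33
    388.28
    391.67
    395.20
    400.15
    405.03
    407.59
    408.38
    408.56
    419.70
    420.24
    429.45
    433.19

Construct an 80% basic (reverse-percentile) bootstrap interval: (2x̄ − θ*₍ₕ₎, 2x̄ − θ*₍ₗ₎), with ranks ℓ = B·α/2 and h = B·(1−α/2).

Percentile endpoints at ranks 2 and 18: θ*₍2₎ = 369.02, θ*₍18₎ = 420.24.
Basic interval reflects these around x̄:
  lower = 2 × 403.84 − 420.24 = 387.44
  upper = 2 × 403.84 − 369.02 = 438.66

(387.44, 438.66)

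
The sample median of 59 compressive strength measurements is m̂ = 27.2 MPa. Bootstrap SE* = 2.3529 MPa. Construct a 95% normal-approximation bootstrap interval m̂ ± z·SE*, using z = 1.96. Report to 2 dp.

Margin = 1.96 × 2.3529 = 4.612
Interval: 27.2 ± 4.612

(22.59, 31.81)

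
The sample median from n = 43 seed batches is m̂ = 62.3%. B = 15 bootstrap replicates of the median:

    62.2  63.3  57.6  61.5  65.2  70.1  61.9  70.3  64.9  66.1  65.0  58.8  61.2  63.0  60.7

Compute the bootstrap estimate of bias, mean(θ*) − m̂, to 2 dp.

mean(θ*) = (62.2 + 63.3 + 57.6 + 61.5 + 65.2 + 70.1 + 61.9 + 70.3 + 64.9 + 66.1 + 65.0 + 58.8 + 61.2 + 63.0 + 60.7) / 15 = 63.453
bias = 63.453 − 62.3

bias = +1.15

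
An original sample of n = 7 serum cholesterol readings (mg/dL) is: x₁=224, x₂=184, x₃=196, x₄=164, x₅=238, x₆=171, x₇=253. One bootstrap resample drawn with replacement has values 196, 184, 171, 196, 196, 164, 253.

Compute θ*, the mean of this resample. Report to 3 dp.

Mean = (196 + 184 + 171 + 196 + 196 + 164 + 253) / 7 = 1360.0 / 7 = 194.286

θ* = 194.286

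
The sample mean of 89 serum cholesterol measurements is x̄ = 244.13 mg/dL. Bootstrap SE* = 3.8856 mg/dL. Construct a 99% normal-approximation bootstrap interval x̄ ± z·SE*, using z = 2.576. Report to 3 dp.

(234.121, 254.139)

Margin = 2.576 × 3.8856 = 10.0093
Interval: 244.13 ± 10.0093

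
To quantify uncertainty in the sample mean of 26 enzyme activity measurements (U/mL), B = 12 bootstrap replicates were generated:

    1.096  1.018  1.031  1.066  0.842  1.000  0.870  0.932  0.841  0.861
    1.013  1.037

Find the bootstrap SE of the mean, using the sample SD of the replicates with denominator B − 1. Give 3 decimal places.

Bootstrap SE is the standard deviation of the 12 replicate means.
Mean of replicates: (1.096 + 1.018 + 1.031 + 1.066 + 0.842 + 1.000 + 0.870 + 0.932 + 0.841 + 0.861 + 1.013 + 1.037) / 12 = 11.6070 / 12 = 0.9672
Sum of squared deviations: (+0.1288)² + (+0.0508)² + (+0.0637)² + (+0.0988)² + (−0.1252)² + (+0.0328)² + (−0.0972)² + (−0.0352)² + (−0.1262)² + (−0.1062)² + (+0.0457)² + (+0.0697)² = 0.0946
Variance = 0.0946 / 11 = 0.0086
SE* = √0.0086

SE* = 0.093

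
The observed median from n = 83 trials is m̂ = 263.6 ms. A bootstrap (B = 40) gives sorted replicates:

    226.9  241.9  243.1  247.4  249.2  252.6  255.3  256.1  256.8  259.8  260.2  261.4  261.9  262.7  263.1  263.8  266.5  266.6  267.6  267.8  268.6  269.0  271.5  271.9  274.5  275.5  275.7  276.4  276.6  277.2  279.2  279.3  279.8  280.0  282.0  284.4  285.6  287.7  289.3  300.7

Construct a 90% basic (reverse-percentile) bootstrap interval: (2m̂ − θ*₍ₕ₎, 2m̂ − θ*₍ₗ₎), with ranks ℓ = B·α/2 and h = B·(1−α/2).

(239.5, 285.3)

Percentile endpoints at ranks 2 and 38: θ*₍2₎ = 241.9, θ*₍38₎ = 287.7.
Basic interval reflects these around m̂:
  lower = 2 × 263.6 − 287.7 = 239.5
  upper = 2 × 263.6 − 241.9 = 285.3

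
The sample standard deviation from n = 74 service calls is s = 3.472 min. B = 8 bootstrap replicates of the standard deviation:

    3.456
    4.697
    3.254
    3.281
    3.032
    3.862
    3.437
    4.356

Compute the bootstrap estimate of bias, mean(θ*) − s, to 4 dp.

bias = +0.1999

mean(θ*) = (3.456 + 4.697 + 3.254 + 3.281 + 3.032 + 3.862 + 3.437 + 4.356) / 8 = 3.67188
bias = 3.67188 − 3.472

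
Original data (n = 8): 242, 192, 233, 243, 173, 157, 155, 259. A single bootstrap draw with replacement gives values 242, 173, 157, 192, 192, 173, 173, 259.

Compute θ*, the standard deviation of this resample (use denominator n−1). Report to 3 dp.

Mean = 195.1250; sum of squared deviations = 9218.8750
s² = 9218.8750 / 7 = 1316.9821
s = √1316.9821 = 36.290

θ* = 36.290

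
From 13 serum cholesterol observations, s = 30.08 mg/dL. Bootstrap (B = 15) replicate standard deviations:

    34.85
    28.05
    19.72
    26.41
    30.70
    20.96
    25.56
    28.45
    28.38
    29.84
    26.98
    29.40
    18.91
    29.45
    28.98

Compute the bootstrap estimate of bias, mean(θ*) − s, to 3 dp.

mean(θ*) = (34.85 + 28.05 + 19.72 + 26.41 + 30.70 + 20.96 + 25.56 + 28.45 + 28.38 + 29.84 + 26.98 + 29.40 + 18.91 + 29.45 + 28.98) / 15 = 27.1093
bias = 27.1093 − 30.08

bias = −2.971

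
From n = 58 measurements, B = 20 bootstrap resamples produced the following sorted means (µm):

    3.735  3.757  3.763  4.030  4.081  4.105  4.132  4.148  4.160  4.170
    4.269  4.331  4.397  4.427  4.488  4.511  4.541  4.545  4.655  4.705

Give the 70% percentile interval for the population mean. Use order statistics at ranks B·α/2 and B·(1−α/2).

(3.763, 4.541)

α = 0.30; lower rank = 20 × 0.150 = 3; upper rank = 20 × 0.850 = 17.
The 3rd smallest replicate is 3.763; the 17th is 4.541.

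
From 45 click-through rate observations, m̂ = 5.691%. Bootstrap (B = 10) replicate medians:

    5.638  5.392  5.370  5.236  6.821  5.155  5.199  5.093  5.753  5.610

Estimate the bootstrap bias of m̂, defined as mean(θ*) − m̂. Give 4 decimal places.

mean(θ*) = (5.638 + 5.392 + 5.370 + 5.236 + 6.821 + 5.155 + 5.199 + 5.093 + 5.753 + 5.610) / 10 = 5.52670
bias = 5.52670 − 5.691

bias = −0.1643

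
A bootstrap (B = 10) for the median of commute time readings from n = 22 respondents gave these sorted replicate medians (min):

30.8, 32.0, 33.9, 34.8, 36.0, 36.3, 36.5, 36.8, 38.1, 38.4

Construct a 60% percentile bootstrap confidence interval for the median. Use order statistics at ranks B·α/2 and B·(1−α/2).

(32.0, 36.8)

α = 0.40; lower rank = 10 × 0.200 = 2; upper rank = 10 × 0.800 = 8.
The 2nd smallest replicate is 32.0; the 8th is 36.8.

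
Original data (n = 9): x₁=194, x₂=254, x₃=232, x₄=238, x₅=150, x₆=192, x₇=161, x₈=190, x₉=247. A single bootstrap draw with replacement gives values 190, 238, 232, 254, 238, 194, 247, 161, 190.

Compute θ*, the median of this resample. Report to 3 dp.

θ* = 232.000

Sorted: 161, 190, 190, 194, 232, 238, 238, 247, 254
Median = middle value = 232.000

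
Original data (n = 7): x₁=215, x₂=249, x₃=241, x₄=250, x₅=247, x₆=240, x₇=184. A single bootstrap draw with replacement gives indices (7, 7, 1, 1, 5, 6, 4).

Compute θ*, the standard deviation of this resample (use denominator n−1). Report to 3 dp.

Resample values: 184, 184, 215, 215, 247, 240, 250.
Mean = 219.2857; sum of squared deviations = 4667.4286
s² = 4667.4286 / 6 = 777.9048
s = √777.9048 = 27.891

θ* = 27.891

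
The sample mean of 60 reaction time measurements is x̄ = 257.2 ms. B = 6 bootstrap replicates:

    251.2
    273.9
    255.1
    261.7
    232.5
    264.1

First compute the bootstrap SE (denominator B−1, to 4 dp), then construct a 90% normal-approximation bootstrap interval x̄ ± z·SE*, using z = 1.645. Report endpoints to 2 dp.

Mean of replicates = 256.4167; sum of squared deviations = 993.5683; SE* = √(993.5683/5) = 14.0966
Margin = 1.645 × 14.0966 = 23.189
Interval: 257.2 ± 23.189

(234.01, 280.39)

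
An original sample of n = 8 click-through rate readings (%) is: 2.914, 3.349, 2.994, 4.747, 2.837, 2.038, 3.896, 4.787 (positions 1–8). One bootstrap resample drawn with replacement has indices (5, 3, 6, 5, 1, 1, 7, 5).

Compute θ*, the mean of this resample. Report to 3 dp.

θ* = 2.908

Resample values: 2.837, 2.994, 2.038, 2.837, 2.914, 2.914, 3.896, 2.837.
Mean = (2.837 + 2.994 + 2.038 + 2.837 + 2.914 + 2.914 + 3.896 + 2.837) / 8 = 23.2670 / 8 = 2.908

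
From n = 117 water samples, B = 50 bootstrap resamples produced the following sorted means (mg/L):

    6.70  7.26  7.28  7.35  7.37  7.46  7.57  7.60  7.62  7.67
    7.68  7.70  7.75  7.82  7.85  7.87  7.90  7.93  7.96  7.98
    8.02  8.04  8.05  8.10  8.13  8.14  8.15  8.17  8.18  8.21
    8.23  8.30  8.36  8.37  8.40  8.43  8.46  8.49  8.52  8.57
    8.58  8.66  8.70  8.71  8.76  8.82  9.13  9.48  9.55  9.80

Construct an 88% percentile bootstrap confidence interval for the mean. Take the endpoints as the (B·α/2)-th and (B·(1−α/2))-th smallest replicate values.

(7.28, 9.13)

α = 0.12; lower rank = 50 × 0.060 = 3; upper rank = 50 × 0.940 = 47.
The 3rd smallest replicate is 7.28; the 47th is 9.13.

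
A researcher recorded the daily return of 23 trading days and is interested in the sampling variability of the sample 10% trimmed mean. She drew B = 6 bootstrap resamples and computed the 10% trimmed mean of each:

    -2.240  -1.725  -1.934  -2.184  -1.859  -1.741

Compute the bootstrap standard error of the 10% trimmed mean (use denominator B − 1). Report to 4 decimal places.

SE* = 0.2198

Bootstrap SE is the standard deviation of the 6 replicate 10% trimmed means.
Mean of replicates: ((-2.240) + (-1.725) + (-1.934) + (-2.184) + (-1.859) + (-1.741)) / 6 = -11.68300 / 6 = -1.94717
Sum of squared deviations: (−0.29283)² + (+0.22217)² + (+0.01317)² + (−0.23683)² + (+0.08817)² + (+0.20617)² = 0.24165
Variance = 0.24165 / 5 = 0.04833
SE* = √0.04833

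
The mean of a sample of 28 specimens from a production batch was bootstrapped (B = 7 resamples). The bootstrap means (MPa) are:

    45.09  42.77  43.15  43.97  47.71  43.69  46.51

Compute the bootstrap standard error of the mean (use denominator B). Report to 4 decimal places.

Bootstrap SE is the standard deviation of the 7 replicate means.
Mean of replicates: (45.09 + 42.77 + 43.15 + 43.97 + 47.71 + 43.69 + 46.51) / 7 = 312.89000 / 7 = 44.69857
Sum of squared deviations: (+0.39143)² + (−1.92857)² + (−1.54857)² + (−0.72857)² + (+3.01143)² + (−1.00857)² + (+1.81143)² = 20.16869
Variance = 20.16869 / 7 = 2.88124
SE* = √2.88124

SE* = 1.6974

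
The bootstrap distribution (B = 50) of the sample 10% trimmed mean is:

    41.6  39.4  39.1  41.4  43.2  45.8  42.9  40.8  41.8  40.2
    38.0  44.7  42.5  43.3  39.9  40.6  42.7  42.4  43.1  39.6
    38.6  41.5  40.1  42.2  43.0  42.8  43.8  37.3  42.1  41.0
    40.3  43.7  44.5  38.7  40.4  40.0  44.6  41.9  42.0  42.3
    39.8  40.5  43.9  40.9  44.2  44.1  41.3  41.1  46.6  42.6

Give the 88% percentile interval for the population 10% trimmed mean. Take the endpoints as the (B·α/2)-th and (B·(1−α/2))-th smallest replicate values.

(38.6, 44.6)

Sorted replicates: 37.3, 38.0, 38.6, 38.7, 39.1, 39.4, 39.6, 39.8, 39.9, 40.0, 40.1, 40.2, 40.3, 40.4, 40.5, 40.6, 40.8, 40.9, 41.0, 41.1, 41.3, 41.4, 41.5, 41.6, 41.8, 41.9, 42.0, 42.1, 42.2, 42.3, 42.4, 42.5, 42.6, 42.7, 42.8, 42.9, 43.0, 43.1, 43.2, 43.3, 43.7, 43.8, 43.9, 44.1, 44.2, 44.5, 44.6, 44.7, 45.8, 46.6
α = 0.12; lower rank = 50 × 0.060 = 3; upper rank = 50 × 0.940 = 47.
The 3rd smallest replicate is 38.6; the 47th is 44.6.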